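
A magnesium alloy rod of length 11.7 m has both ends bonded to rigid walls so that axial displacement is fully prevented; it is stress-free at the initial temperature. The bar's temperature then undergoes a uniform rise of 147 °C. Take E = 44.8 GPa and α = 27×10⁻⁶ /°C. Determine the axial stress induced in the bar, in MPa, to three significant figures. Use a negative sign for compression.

-178 MPa

Free thermal expansion αLΔT = 27e-6 · 11700 · 147 = 46.44 mm.
The walls impose strain ε = −(46.44)/11700 = -3.9690e-03; σ = Eε = 44800 · -3.9690e-03 = -177.8 MPa.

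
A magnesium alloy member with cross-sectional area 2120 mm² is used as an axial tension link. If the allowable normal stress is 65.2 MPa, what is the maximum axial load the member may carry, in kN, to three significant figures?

138 kN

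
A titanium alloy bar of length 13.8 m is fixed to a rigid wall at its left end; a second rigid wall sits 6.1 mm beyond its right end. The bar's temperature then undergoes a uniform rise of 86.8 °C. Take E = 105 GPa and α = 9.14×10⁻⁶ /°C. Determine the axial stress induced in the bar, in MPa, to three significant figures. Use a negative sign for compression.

-36.9 MPa

Free thermal expansion αLΔT = 9.14e-6 · 13800 · 86.8 = 10.95 mm.
The walls engage after the gap closes; constrained expansion = 10.95 − 6.1 = 4.848 mm.
The walls impose strain ε = −(4.848)/13800 = -3.5132e-04; σ = Eε = 105000 · -3.5132e-04 = -36.89 MPa.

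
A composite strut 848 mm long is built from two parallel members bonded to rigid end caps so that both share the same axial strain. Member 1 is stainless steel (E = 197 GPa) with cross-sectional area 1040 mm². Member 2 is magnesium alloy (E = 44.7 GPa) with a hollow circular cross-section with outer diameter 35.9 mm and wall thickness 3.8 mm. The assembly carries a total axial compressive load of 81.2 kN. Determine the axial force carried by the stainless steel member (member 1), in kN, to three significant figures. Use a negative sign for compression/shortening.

-74.9 kN

A_2 = 383.2 mm².
Equal strain + equilibrium ⇒ each member carries load in proportion to AE: A₁E₁ = 204900000 N, A₂E₂ = 17130000 N, ΣAE = 222000000 N.
F₁ = P·A₁E₁/ΣAE = -81200·204900000/222000000 = -74930 N.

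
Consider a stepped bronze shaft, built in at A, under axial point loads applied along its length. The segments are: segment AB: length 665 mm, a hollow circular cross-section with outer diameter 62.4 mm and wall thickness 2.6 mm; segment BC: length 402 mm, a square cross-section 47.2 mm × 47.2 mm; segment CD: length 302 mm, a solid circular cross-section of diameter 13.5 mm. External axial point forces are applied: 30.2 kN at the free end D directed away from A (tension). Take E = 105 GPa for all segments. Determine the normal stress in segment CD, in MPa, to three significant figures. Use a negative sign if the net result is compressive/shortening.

Internal axial forces (sectioning from the free end, tension +): N_CD = 30.2 kN, N_BC = 30.2 kN, N_AB = 30.2 kN.
A_CD = 143.1 mm².
σ_CD = N_CD/A_CD = 30200/143.1 = 211 MPa.

211 MPa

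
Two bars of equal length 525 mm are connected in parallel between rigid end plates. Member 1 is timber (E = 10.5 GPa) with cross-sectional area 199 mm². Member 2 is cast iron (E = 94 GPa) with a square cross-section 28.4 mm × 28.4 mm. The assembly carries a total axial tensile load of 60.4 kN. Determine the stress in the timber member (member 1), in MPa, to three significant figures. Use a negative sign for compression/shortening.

8.14 MPa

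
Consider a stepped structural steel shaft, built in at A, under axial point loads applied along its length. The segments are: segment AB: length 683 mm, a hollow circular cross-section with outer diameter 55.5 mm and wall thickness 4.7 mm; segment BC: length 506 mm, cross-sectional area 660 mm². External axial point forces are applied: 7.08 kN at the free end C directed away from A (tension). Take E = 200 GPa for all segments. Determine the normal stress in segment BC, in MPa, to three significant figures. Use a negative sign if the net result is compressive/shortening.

10.7 MPa

Internal axial forces (sectioning from the free end, tension +): N_BC = 7.08 kN, N_AB = 7.08 kN.
σ_BC = N_BC/A_BC = 7080/660 = 10.73 MPa.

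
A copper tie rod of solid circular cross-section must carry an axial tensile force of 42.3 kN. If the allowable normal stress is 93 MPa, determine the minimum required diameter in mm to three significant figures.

Required area A ≥ P/σ_allow = 42300/93 = 454.8 mm².
For a solid circular section, d ≥ √(4A/π) = 24.06 mm.

24.1 mm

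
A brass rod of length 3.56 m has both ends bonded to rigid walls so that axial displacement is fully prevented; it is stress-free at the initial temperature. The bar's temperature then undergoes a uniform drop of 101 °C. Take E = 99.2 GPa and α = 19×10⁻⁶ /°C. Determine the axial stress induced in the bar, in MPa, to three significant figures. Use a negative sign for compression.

190 MPa

Free thermal expansion αLΔT = 19e-6 · 3560 · -101 = -6.832 mm.
The walls impose strain ε = −(-6.832)/3560 = 1.9190e-03; σ = Eε = 99200 · 1.9190e-03 = 190.4 MPa.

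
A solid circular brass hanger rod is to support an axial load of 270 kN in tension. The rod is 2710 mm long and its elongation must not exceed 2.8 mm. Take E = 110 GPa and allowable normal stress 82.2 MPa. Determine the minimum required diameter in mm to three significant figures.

64.7 mm

Required area A ≥ P/σ_allow = 270000/82.2 = 3285 mm².
For a solid circular section, d ≥ √(4A/π) = 64.67 mm.
Elongation limit: A ≥ PL/(Eδ_allow) = 270000·2710/(110000·2.8) = 2376 mm² ⇒ d ≥ 55 mm.
The stress limit governs.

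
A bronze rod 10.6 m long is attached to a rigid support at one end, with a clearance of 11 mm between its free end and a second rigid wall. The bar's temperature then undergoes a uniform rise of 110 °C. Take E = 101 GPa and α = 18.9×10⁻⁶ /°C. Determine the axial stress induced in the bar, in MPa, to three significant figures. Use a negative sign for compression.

-105 MPa

Free thermal expansion αLΔT = 18.9e-6 · 10600 · 110 = 22.04 mm.
The walls engage after the gap closes; constrained expansion = 22.04 − 11 = 11.04 mm.
The walls impose strain ε = −(11.04)/10600 = -1.0413e-03; σ = Eε = 101000 · -1.0413e-03 = -105.2 MPa.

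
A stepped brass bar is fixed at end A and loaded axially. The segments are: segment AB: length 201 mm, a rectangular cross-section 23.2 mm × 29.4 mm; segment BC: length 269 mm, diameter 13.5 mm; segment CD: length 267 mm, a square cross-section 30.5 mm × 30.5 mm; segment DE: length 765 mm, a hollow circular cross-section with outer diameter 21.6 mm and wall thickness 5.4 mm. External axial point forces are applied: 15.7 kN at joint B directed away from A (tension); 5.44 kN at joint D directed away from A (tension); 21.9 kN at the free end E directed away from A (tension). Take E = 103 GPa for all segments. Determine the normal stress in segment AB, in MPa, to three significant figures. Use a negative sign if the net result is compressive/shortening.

63.1 MPa

Internal axial forces (sectioning from the free end, tension +): N_DE = 21.9 kN, N_CD = 27.34 kN, N_BC = 27.34 kN, N_AB = 43.04 kN.
A_AB = 682.1 mm².
σ_AB = N_AB/A_AB = 43040/682.1 = 63.1 MPa.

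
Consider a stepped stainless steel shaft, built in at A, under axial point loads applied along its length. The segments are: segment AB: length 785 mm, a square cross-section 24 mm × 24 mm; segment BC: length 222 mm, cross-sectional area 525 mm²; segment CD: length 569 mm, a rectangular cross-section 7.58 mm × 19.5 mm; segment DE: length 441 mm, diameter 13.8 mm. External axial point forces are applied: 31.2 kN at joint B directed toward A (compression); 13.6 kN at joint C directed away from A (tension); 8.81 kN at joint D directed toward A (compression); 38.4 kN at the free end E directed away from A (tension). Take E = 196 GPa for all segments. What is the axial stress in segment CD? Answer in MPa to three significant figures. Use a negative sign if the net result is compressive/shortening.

Internal axial forces (sectioning from the free end, tension +): N_DE = 38.4 kN, N_CD = 29.59 kN, N_BC = 43.19 kN, N_AB = 11.99 kN.
A_CD = 147.8 mm².
σ_CD = N_CD/A_CD = 29590/147.8 = 200.2 MPa.

200 MPa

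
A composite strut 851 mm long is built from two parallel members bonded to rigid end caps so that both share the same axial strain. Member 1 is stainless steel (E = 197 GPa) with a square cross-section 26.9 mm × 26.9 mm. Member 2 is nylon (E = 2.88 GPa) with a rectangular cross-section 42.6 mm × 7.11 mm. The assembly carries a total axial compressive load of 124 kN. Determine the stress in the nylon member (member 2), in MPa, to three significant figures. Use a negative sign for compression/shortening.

A_1 = 723.6 mm².
A_2 = 302.9 mm².
Equal strain + equilibrium ⇒ each member carries load in proportion to AE: A₁E₁ = 142600000 N, A₂E₂ = 872300 N, ΣAE = 143400000 N.
σ₂ = P·E₂/ΣAE = -124000·2880/143400000 = -2.49 MPa.

-2.49 MPa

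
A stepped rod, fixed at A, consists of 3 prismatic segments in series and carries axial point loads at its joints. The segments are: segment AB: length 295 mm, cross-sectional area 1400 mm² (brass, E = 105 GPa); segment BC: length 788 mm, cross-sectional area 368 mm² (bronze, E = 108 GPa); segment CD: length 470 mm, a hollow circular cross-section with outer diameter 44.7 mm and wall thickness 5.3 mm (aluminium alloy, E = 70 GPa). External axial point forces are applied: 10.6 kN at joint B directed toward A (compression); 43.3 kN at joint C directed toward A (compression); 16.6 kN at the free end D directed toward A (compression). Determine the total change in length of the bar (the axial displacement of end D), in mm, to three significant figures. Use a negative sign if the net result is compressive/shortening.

-1.50 mm

Internal axial forces (sectioning from the free end, tension +): N_CD = -16.6 kN, N_BC = -59.9 kN, N_AB = -70.5 kN.
A_CD = 656 mm².
δ_AB = -70500·295/(1400·105000) = -0.1415 mm
δ_BC = -59900·788/(368·108000) = -1.188 mm
δ_CD = -16600·470/(656·70000) = -0.1699 mm
δ = Σδ_i = -1.499 mm.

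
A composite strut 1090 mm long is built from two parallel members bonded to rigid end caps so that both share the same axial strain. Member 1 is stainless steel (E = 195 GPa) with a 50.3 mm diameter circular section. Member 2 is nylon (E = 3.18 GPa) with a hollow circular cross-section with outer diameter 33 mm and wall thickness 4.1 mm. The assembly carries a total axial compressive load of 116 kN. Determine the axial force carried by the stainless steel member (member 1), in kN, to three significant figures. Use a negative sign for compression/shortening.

A_1 = 1987 mm².
A_2 = 372.2 mm².
Equal strain + equilibrium ⇒ each member carries load in proportion to AE: A₁E₁ = 387500000 N, A₂E₂ = 1184000 N, ΣAE = 388700000 N.
F₁ = P·A₁E₁/ΣAE = -116000·387500000/388700000 = -115600 N.

-116 kN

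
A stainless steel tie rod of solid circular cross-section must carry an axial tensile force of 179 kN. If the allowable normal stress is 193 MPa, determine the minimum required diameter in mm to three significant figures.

34.4 mm

Required area A ≥ P/σ_allow = 179000/193 = 927.5 mm².
For a solid circular section, d ≥ √(4A/π) = 34.36 mm.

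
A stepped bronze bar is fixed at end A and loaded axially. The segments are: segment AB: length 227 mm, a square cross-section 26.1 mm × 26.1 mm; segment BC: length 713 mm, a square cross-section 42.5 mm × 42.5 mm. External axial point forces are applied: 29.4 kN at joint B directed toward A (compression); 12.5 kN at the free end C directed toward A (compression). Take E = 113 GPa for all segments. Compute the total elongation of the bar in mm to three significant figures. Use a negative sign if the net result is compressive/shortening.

-0.167 mm

Internal axial forces (sectioning from the free end, tension +): N_BC = -12.5 kN, N_AB = -41.9 kN.
A_AB = 681.2 mm².
A_BC = 1806 mm².
δ_AB = -41900·227/(681.2·113000) = -0.1236 mm
δ_BC = -12500·713/(1806·113000) = -0.04367 mm
δ = Σδ_i = -0.1672 mm.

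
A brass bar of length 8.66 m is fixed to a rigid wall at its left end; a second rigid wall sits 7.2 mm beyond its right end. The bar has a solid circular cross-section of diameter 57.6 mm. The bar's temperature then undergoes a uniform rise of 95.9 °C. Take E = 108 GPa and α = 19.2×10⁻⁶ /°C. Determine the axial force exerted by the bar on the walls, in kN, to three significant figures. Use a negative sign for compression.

Free thermal expansion αLΔT = 19.2e-6 · 8660 · 95.9 = 15.95 mm.
The walls engage after the gap closes; constrained expansion = 15.95 − 7.2 = 8.745 mm.
The walls impose strain ε = −(8.745)/8660 = -1.0099e-03; σ = Eε = 108000 · -1.0099e-03 = -109.1 MPa.
Wall reaction R = σ·A = -109.1·2606 = -284200 N = -284.2 kN.

-284 kN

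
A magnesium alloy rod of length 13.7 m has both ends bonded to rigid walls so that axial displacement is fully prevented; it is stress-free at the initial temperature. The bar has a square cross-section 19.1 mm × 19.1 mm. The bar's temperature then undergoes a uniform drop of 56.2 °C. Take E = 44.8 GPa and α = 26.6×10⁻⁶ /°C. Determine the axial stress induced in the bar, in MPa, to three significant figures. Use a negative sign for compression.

67.0 MPa

Free thermal expansion αLΔT = 26.6e-6 · 13700 · -56.2 = -20.48 mm.
The walls impose strain ε = −(-20.48)/13700 = 1.4949e-03; σ = Eε = 44800 · 1.4949e-03 = 66.97 MPa.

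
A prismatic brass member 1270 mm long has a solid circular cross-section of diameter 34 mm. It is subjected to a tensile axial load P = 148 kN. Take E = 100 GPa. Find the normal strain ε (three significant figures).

0.00163

A = 907.9 mm².
σ = N/A = 163 MPa; ε = σ/E = 163/100000 = 1.630e-03.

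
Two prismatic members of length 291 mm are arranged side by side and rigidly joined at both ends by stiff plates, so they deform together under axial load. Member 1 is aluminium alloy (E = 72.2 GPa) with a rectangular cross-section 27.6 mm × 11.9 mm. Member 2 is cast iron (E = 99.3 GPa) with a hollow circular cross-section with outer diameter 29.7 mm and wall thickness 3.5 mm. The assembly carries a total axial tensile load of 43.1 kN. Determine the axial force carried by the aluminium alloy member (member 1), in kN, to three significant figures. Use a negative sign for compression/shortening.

A_1 = 328.4 mm².
A_2 = 288.1 mm².
Equal strain + equilibrium ⇒ each member carries load in proportion to AE: A₁E₁ = 23710000 N, A₂E₂ = 28610000 N, ΣAE = 52320000 N.
F₁ = P·A₁E₁/ΣAE = 43100·23710000/52320000 = 19530 N.

19.5 kN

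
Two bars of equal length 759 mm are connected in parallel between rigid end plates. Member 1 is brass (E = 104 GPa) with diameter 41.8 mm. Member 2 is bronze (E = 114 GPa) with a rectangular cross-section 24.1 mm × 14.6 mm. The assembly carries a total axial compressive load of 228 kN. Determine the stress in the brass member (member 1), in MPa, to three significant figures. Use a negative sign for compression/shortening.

-130 MPa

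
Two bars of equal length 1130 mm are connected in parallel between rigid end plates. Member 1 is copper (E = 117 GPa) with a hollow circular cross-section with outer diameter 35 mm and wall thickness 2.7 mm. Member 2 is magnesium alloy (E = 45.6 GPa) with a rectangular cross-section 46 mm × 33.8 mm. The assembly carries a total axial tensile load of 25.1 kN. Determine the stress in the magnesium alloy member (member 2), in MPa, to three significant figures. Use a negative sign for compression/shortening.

11.1 MPa

A_1 = 274 mm².
A_2 = 1555 mm².
Equal strain + equilibrium ⇒ each member carries load in proportion to AE: A₁E₁ = 32060000 N, A₂E₂ = 70900000 N, ΣAE = 103000000 N.
σ₂ = P·E₂/ΣAE = 25100·45600/103000000 = 11.12 MPa.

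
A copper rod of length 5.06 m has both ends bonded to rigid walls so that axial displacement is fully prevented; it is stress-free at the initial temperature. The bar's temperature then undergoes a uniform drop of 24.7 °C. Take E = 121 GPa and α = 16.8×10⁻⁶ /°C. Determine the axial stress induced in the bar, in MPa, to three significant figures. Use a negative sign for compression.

Free thermal expansion αLΔT = 16.8e-6 · 5060 · -24.7 = -2.1 mm.
The walls impose strain ε = −(-2.1)/5060 = 4.1496e-04; σ = Eε = 121000 · 4.1496e-04 = 50.21 MPa.

50.2 MPa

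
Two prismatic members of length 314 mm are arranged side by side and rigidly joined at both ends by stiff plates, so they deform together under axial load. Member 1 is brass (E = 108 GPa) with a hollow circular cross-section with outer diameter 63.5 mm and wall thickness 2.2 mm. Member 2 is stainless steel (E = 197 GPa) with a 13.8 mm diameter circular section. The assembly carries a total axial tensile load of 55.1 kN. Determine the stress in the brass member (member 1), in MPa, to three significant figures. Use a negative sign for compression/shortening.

A_1 = 423.7 mm².
A_2 = 149.6 mm².
Equal strain + equilibrium ⇒ each member carries load in proportion to AE: A₁E₁ = 45760000 N, A₂E₂ = 29470000 N, ΣAE = 75220000 N.
σ₁ = P·E₁/ΣAE = 55100·108000/75220000 = 79.11 MPa.

79.1 MPa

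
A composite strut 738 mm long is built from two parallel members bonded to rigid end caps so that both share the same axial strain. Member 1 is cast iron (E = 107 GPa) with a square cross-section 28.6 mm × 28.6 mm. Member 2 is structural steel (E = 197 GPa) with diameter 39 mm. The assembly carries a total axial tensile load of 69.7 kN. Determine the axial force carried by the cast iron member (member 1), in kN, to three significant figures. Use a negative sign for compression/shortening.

18.9 kN

A_1 = 818 mm².
A_2 = 1195 mm².
Equal strain + equilibrium ⇒ each member carries load in proportion to AE: A₁E₁ = 87520000 N, A₂E₂ = 235300000 N, ΣAE = 322900000 N.
F₁ = P·A₁E₁/ΣAE = 69700·87520000/322900000 = 18890 N.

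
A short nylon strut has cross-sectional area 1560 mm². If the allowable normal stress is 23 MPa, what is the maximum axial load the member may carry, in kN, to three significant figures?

35.9 kN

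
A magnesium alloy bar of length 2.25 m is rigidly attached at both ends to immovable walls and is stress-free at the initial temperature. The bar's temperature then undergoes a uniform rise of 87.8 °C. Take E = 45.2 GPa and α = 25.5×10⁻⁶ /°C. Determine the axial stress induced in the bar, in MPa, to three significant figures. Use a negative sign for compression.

Free thermal expansion αLΔT = 25.5e-6 · 2250 · 87.8 = 5.038 mm.
The walls impose strain ε = −(5.038)/2250 = -2.2389e-03; σ = Eε = 45200 · -2.2389e-03 = -101.2 MPa.

-101 MPa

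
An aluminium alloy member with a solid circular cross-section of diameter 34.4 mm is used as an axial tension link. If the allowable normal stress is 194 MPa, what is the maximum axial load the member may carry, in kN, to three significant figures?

180 kN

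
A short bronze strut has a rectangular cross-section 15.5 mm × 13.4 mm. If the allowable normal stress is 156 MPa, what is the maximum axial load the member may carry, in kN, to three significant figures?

A = 207.7 mm².
P_max = σ_allow · A = 156 · 207.7 = 32400 N = 32.4 kN.

32.4 kN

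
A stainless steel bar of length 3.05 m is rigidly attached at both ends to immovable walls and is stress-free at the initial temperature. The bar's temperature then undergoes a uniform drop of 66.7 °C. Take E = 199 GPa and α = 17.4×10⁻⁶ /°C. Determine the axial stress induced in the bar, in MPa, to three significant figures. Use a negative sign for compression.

Free thermal expansion αLΔT = 17.4e-6 · 3050 · -66.7 = -3.54 mm.
The walls impose strain ε = −(-3.54)/3050 = 1.1606e-03; σ = Eε = 199000 · 1.1606e-03 = 231 MPa.

231 MPa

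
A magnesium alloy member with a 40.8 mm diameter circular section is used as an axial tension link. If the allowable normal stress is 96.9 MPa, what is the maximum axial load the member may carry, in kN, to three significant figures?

A = 1307 mm².
P_max = σ_allow · A = 96.9 · 1307 = 126700 N = 126.7 kN.

127 kN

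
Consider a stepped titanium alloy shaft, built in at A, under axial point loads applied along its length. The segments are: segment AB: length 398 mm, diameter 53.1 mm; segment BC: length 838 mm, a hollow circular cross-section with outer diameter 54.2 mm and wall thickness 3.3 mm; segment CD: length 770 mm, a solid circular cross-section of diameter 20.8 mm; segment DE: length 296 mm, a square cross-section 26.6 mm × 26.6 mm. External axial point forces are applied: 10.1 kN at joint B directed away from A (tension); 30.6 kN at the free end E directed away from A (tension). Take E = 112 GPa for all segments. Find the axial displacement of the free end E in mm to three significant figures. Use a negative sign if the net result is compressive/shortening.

1.23 mm

Internal axial forces (sectioning from the free end, tension +): N_DE = 30.6 kN, N_CD = 30.6 kN, N_BC = 30.6 kN, N_AB = 40.7 kN.
A_AB = 2215 mm².
A_BC = 527.7 mm².
A_CD = 339.8 mm².
A_DE = 707.6 mm².
δ_AB = 40700·398/(2215·112000) = 0.06531 mm
δ_BC = 30600·838/(527.7·112000) = 0.4339 mm
δ_CD = 30600·770/(339.8·112000) = 0.6191 mm
δ_DE = 30600·296/(707.6·112000) = 0.1143 mm
δ = Σδ_i = 1.233 mm.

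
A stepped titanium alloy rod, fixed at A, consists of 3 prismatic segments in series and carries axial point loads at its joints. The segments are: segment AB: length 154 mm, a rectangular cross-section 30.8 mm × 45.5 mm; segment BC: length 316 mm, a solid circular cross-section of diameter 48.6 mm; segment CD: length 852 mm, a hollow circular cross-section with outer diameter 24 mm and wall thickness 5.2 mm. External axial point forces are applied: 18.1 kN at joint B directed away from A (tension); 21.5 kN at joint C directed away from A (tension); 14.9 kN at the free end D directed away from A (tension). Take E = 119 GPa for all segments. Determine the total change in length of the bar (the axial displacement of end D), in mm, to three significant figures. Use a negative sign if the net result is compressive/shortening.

0.450 mm

Internal axial forces (sectioning from the free end, tension +): N_CD = 14.9 kN, N_BC = 36.4 kN, N_AB = 54.5 kN.
A_AB = 1401 mm².
A_BC = 1855 mm².
A_CD = 307.1 mm².
δ_AB = 54500·154/(1401·119000) = 0.05033 mm
δ_BC = 36400·316/(1855·119000) = 0.0521 mm
δ_CD = 14900·852/(307.1·119000) = 0.3474 mm
δ = Σδ_i = 0.4498 mm.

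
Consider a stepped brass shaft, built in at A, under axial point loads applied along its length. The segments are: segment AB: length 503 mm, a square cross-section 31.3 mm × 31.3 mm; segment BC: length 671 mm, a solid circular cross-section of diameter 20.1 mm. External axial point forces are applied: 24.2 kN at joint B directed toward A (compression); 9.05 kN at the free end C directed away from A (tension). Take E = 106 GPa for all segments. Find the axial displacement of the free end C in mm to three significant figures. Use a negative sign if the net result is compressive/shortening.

Internal axial forces (sectioning from the free end, tension +): N_BC = 9.05 kN, N_AB = -15.15 kN.
A_AB = 979.7 mm².
A_BC = 317.3 mm².
δ_AB = -15150·503/(979.7·106000) = -0.07338 mm
δ_BC = 9050·671/(317.3·106000) = 0.1805 mm
δ = Σδ_i = 0.1072 mm.

0.107 mm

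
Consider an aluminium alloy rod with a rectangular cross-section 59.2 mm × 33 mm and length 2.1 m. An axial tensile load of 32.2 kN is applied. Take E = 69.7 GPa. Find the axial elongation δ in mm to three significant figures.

0.497 mm

A = 1954 mm².
δ_mech = NL/(AE) = 32200·2100/(1954·69700) = 0.4966 mm.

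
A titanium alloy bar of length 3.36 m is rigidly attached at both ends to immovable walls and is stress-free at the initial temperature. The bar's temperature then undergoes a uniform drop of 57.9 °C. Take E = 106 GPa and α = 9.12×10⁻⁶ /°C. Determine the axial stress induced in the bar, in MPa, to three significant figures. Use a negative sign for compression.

56.0 MPa

Free thermal expansion αLΔT = 9.12e-6 · 3360 · -57.9 = -1.774 mm.
The walls impose strain ε = −(-1.774)/3360 = 5.2805e-04; σ = Eε = 106000 · 5.2805e-04 = 55.97 MPa.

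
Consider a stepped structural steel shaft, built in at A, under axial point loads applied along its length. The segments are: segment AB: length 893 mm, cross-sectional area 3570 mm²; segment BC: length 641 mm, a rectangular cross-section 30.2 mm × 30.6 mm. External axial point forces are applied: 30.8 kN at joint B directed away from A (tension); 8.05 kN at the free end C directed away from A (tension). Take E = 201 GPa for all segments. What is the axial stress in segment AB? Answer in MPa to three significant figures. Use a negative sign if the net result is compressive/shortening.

10.9 MPa

Internal axial forces (sectioning from the free end, tension +): N_BC = 8.05 kN, N_AB = 38.85 kN.
σ_AB = N_AB/A_AB = 38850/3570 = 10.88 MPa.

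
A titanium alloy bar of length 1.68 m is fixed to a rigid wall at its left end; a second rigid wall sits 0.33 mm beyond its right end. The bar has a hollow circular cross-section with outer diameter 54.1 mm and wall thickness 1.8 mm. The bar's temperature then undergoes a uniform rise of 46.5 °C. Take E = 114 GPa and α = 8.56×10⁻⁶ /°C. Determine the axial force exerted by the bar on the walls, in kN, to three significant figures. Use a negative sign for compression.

Free thermal expansion αLΔT = 8.56e-6 · 1680 · 46.5 = 0.6687 mm.
The walls engage after the gap closes; constrained expansion = 0.6687 − 0.33 = 0.3387 mm.
The walls impose strain ε = −(0.3387)/1680 = -2.0161e-04; σ = Eε = 114000 · -2.0161e-04 = -22.98 MPa.
Wall reaction R = σ·A = -22.98·295.7 = -6797 N = -6.797 kN.

-6.80 kN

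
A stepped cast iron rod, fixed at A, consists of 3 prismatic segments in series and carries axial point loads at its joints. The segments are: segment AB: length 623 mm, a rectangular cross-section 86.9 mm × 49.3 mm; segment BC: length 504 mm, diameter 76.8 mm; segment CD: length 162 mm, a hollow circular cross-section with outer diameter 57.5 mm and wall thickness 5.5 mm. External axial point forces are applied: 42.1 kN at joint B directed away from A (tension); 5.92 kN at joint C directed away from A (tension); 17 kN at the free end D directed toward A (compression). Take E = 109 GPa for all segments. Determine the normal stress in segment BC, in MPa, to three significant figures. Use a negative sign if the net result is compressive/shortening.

-2.39 MPa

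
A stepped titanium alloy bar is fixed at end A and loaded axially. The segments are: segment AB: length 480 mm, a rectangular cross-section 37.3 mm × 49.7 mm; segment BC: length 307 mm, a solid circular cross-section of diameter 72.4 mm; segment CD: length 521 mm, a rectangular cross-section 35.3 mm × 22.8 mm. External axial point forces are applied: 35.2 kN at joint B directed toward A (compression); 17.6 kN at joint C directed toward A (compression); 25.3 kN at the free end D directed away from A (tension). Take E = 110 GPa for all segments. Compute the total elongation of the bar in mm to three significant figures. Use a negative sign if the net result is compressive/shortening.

Internal axial forces (sectioning from the free end, tension +): N_CD = 25.3 kN, N_BC = 7.7 kN, N_AB = -27.5 kN.
A_AB = 1854 mm².
A_BC = 4117 mm².
A_CD = 804.8 mm².
δ_AB = -27500·480/(1854·110000) = -0.06473 mm
δ_BC = 7700·307/(4117·110000) = 0.00522 mm
δ_CD = 25300·521/(804.8·110000) = 0.1489 mm
δ = Σδ_i = 0.08938 mm.

0.0894 mm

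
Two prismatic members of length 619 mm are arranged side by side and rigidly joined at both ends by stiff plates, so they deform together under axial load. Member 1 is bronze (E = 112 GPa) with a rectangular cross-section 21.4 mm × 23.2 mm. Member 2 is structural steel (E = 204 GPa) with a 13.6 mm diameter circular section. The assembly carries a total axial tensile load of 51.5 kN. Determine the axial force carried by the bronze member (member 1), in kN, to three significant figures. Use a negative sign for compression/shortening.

A_1 = 496.5 mm².
A_2 = 145.3 mm².
Equal strain + equilibrium ⇒ each member carries load in proportion to AE: A₁E₁ = 55610000 N, A₂E₂ = 29630000 N, ΣAE = 85240000 N.
F₁ = P·A₁E₁/ΣAE = 51500·55610000/85240000 = 33600 N.

33.6 kN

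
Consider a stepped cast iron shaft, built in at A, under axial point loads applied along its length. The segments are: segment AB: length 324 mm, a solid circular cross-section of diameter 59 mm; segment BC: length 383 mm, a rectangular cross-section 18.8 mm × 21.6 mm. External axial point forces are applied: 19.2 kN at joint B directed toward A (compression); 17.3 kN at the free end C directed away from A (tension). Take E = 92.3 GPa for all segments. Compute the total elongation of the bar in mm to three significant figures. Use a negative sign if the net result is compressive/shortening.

Internal axial forces (sectioning from the free end, tension +): N_BC = 17.3 kN, N_AB = -1.9 kN.
A_AB = 2734 mm².
A_BC = 406.1 mm².
δ_AB = -1900·324/(2734·92300) = -0.00244 mm
δ_BC = 17300·383/(406.1·92300) = 0.1768 mm
δ = Σδ_i = 0.1743 mm.

0.174 mm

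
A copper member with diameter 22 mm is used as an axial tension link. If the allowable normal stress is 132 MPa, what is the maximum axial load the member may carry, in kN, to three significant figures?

A = 380.1 mm².
P_max = σ_allow · A = 132 · 380.1 = 50180 N = 50.18 kN.

50.2 kN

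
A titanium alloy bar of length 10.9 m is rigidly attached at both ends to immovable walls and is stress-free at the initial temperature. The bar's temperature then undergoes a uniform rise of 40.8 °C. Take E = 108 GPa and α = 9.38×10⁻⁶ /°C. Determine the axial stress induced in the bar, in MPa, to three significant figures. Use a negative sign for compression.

Free thermal expansion αLΔT = 9.38e-6 · 10900 · 40.8 = 4.171 mm.
The walls impose strain ε = −(4.171)/10900 = -3.8270e-04; σ = Eε = 108000 · -3.8270e-04 = -41.33 MPa.

-41.3 MPa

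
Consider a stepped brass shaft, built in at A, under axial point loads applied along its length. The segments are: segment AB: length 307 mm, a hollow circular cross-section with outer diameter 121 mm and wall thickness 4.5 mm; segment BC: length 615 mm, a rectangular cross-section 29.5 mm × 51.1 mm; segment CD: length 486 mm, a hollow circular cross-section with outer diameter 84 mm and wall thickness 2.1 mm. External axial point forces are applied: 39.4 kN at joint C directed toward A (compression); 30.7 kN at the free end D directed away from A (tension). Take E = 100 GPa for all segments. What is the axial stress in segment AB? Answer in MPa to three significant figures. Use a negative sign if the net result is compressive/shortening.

Internal axial forces (sectioning from the free end, tension +): N_CD = 30.7 kN, N_BC = -8.7 kN, N_AB = -8.7 kN.
A_AB = 1647 mm².
σ_AB = N_AB/A_AB = -8700/1647 = -5.282 MPa.

-5.28 MPa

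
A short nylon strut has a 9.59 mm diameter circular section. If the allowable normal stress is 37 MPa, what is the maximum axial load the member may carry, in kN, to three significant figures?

A = 72.23 mm².
P_max = σ_allow · A = 37 · 72.23 = 2673 N = 2.673 kN.

2.67 kN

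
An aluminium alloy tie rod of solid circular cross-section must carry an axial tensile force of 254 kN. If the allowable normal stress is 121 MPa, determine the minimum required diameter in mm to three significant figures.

Required area A ≥ P/σ_allow = 254000/121 = 2099 mm².
For a solid circular section, d ≥ √(4A/π) = 51.7 mm.

51.7 mm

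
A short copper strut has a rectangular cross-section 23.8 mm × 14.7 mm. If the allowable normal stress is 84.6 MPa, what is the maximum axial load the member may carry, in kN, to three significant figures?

29.6 kN

A = 349.9 mm².
P_max = σ_allow · A = 84.6 · 349.9 = 29600 N = 29.6 kN.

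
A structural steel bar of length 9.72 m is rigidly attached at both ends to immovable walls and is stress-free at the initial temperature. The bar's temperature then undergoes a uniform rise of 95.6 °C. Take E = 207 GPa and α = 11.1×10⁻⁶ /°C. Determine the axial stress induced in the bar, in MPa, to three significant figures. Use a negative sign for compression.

-220 MPa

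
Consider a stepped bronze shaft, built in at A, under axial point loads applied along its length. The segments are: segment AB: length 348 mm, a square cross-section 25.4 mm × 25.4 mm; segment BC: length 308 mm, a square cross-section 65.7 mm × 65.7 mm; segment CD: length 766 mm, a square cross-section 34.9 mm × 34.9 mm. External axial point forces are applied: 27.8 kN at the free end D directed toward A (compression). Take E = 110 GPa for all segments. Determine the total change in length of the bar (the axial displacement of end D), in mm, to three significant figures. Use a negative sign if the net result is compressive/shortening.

-0.313 mm

Internal axial forces (sectioning from the free end, tension +): N_CD = -27.8 kN, N_BC = -27.8 kN, N_AB = -27.8 kN.
A_AB = 645.2 mm².
A_BC = 4316 mm².
A_CD = 1218 mm².
δ_AB = -27800·348/(645.2·110000) = -0.1363 mm
δ_BC = -27800·308/(4316·110000) = -0.01803 mm
δ_CD = -27800·766/(1218·110000) = -0.1589 mm
δ = Σδ_i = -0.3133 mm.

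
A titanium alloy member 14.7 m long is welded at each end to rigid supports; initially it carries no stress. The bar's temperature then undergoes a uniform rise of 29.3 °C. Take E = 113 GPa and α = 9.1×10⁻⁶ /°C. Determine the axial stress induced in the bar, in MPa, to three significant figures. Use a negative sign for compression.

-30.1 MPa

Free thermal expansion αLΔT = 9.1e-6 · 14700 · 29.3 = 3.919 mm.
The walls impose strain ε = −(3.919)/14700 = -2.6663e-04; σ = Eε = 113000 · -2.6663e-04 = -30.13 MPa.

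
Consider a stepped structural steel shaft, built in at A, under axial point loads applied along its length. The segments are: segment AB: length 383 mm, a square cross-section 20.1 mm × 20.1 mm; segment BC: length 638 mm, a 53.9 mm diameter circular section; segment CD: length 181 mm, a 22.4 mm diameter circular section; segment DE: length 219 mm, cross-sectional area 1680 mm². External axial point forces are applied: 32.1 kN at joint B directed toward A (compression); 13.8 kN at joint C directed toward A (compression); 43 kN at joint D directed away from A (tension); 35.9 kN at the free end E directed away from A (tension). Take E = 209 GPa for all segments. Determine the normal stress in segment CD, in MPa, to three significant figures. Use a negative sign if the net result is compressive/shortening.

200 MPa

Internal axial forces (sectioning from the free end, tension +): N_DE = 35.9 kN, N_CD = 78.9 kN, N_BC = 65.1 kN, N_AB = 33 kN.
A_CD = 394.1 mm².
σ_CD = N_CD/A_CD = 78900/394.1 = 200.2 MPa.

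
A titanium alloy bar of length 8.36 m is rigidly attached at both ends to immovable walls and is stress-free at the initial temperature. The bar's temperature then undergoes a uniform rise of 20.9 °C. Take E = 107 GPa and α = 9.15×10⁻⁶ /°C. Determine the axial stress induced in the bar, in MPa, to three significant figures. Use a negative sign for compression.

-20.5 MPa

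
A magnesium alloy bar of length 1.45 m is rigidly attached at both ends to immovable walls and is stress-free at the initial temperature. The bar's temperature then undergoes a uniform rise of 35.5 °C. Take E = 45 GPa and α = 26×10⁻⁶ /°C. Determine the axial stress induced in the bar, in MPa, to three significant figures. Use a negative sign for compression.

-41.5 MPa

Free thermal expansion αLΔT = 26e-6 · 1450 · 35.5 = 1.338 mm.
The walls impose strain ε = −(1.338)/1450 = -9.2300e-04; σ = Eε = 45000 · -9.2300e-04 = -41.53 MPa.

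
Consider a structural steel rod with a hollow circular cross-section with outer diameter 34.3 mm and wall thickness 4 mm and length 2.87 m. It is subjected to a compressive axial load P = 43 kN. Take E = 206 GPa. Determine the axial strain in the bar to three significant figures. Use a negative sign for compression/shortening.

-5.48e-04

A = 380.8 mm².
σ = N/A = -112.9 MPa; ε = σ/E = -112.9/206000 = -5.482e-04.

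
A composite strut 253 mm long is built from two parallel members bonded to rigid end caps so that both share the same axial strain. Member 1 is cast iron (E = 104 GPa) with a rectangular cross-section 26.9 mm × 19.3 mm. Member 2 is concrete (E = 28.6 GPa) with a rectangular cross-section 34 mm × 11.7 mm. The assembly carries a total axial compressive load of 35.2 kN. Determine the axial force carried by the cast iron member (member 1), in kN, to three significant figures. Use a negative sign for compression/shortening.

A_1 = 519.2 mm².
A_2 = 397.8 mm².
Equal strain + equilibrium ⇒ each member carries load in proportion to AE: A₁E₁ = 53990000 N, A₂E₂ = 11380000 N, ΣAE = 65370000 N.
F₁ = P·A₁E₁/ΣAE = -35200·53990000/65370000 = -29070 N.

-29.1 kN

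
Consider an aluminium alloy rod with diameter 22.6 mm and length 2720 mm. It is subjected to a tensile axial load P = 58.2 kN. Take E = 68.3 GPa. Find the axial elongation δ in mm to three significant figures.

5.78 mm

A = 401.1 mm².
δ_mech = NL/(AE) = 58200·2720/(401.1·68300) = 5.778 mm.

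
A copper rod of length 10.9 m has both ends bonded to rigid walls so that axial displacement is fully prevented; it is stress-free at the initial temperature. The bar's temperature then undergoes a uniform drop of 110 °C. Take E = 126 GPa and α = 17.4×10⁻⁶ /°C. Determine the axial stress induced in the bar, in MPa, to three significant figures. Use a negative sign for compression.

Free thermal expansion αLΔT = 17.4e-6 · 10900 · -110 = -20.86 mm.
The walls impose strain ε = −(-20.86)/10900 = 1.9140e-03; σ = Eε = 126000 · 1.9140e-03 = 241.2 MPa.

241 MPa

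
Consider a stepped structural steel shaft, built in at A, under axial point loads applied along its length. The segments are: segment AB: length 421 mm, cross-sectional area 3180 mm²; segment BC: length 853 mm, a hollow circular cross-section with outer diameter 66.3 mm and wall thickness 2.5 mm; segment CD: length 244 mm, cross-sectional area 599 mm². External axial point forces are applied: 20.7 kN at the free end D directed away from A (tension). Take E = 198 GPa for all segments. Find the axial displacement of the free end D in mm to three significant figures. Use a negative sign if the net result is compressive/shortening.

0.234 mm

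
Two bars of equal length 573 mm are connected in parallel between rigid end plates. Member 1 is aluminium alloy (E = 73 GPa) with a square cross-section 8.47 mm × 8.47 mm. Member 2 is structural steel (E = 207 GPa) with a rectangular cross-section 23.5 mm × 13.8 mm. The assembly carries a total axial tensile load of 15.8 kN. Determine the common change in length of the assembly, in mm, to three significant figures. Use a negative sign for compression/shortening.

A_1 = 71.74 mm².
A_2 = 324.3 mm².
Equal strain + equilibrium ⇒ each member carries load in proportion to AE: A₁E₁ = 5237000 N, A₂E₂ = 67130000 N, ΣAE = 72370000 N.
δ = PL/ΣAE = 15800·573/72370000 = 0.1251 mm.

0.125 mm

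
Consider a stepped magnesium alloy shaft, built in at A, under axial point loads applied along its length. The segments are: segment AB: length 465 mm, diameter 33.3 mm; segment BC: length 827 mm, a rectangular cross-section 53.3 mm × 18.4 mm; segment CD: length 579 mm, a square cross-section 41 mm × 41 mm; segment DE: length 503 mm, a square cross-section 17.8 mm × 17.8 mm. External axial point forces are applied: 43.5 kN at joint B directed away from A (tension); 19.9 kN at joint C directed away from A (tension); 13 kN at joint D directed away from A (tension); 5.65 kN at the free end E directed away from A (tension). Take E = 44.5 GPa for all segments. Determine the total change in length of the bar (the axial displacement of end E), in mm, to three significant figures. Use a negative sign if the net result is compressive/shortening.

2.06 mm

Internal axial forces (sectioning from the free end, tension +): N_DE = 5.65 kN, N_CD = 18.65 kN, N_BC = 38.55 kN, N_AB = 82.05 kN.
A_AB = 870.9 mm².
A_BC = 980.7 mm².
A_CD = 1681 mm².
A_DE = 316.8 mm².
δ_AB = 82050·465/(870.9·44500) = 0.9844 mm
δ_BC = 38550·827/(980.7·44500) = 0.7305 mm
δ_CD = 18650·579/(1681·44500) = 0.1444 mm
δ_DE = 5650·503/(316.8·44500) = 0.2016 mm
δ = Σδ_i = 2.061 mm.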